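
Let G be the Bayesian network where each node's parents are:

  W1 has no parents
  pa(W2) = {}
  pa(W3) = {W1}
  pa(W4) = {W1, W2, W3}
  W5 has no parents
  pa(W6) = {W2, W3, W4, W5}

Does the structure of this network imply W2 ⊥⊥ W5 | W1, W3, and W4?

4 paths connect W2 and W5; each must be blocked for d-separation to hold:
  1. W2 → W4 ← W1 → W3 → W6 ← W5 — W4:collider[open]; W1:fork[blocks]; W3:chain[blocks]; W6:collider[blocks] ⇒ blocked
  2. W2 → W4 ← W3 → W6 ← W5 — W4:collider[open]; W3:fork[blocks]; W6:collider[blocks] ⇒ blocked
  3. W2 → W4 → W6 ← W5 — W4:chain[blocks]; W6:collider[blocks] ⇒ blocked
  4. W2 → W6 ← W5 — W6:collider[blocks] ⇒ blocked
All paths are blocked; W2 ⊥ W5 | {W1, W3, W4} holds.

Yes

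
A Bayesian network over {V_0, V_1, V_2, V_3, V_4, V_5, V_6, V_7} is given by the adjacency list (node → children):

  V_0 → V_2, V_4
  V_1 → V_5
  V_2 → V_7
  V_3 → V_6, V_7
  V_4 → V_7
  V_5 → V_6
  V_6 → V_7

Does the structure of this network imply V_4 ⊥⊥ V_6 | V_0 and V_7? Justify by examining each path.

No

There are 4 undirected paths between V_4 and V_6; checking each against the conditioning set {V_0, V_7}:
Path 1: V_4 ← V_0 → V_2 → V_7 ← V_3 → V_6
  V_0 is a fork here and V_0 is conditioned on, so the path is blocked at V_0.
Path 2: V_4 ← V_0 → V_2 → V_7 ← V_6
  V_0 is a fork here and V_0 is conditioned on, so the path is blocked at V_0.
Path 3: V_4 → V_7 ← V_3 → V_6
  V_7 is a collider and V_7 is conditioned on, which opens it; V_3 is a fork and V_3 is not conditioned on — no node blocks this path, so it is active.
Path 4: V_4 → V_7 ← V_6
  V_7 is a collider and V_7 is conditioned on, which opens it — no node blocks this path, so it is active.
Because an active path exists, V_4 and V_6 are not d-separated.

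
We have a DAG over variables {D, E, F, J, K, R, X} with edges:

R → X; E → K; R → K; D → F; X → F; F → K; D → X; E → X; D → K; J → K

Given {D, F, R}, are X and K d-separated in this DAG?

6 paths connect X and K; each must be blocked for d-separation to hold:
Path 1: X → F → K
  F is a chain here and F is conditioned on, so the path is blocked at F.
Path 2: X → F ← D → K
  D is a fork here and D is conditioned on, so the path is blocked at D.
Path 3: X ← R → K
  R is a fork here and R is conditioned on, so the path is blocked at R.
Path 4: X ← D → K
  D is a fork here and D is conditioned on, so the path is blocked at D.
Path 5: X ← D → F → K
  D is a fork here and D is conditioned on, so the path is blocked at D.
Path 6: X ← E → K
  E is a fork and E is not conditioned on — no node blocks this path, so it is active.
Since the path X ← E → K is active, X and K are not d-separated given {D, F, R}.

No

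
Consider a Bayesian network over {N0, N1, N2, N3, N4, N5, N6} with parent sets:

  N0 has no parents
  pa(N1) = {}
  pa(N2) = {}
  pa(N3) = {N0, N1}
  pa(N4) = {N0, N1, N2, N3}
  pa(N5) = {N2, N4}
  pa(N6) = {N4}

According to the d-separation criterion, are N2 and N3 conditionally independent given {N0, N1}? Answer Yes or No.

Yes — N2 and N3 are d-separated given {N0, N1}.

Enumerating the 6 paths from N2 to N3 and testing each for blocking by {N0, N1}:
  1. N2 → N5 ← N4 ← N3 — N5:collider[blocks]; N4:chain[open] ⇒ blocked
  2. N2 → N5 ← N4 ← N1 → N3 — N5:collider[blocks]; N4:chain[open]; N1:fork[blocks] ⇒ blocked
  3. N2 → N5 ← N4 ← N0 → N3 — N5:collider[blocks]; N4:chain[open]; N0:fork[blocks] ⇒ blocked
  4. N2 → N4 ← N3 — N4:collider[blocks] ⇒ blocked
  5. N2 → N4 ← N1 → N3 — N4:collider[blocks]; N1:fork[blocks] ⇒ blocked
  6. N2 → N4 ← N0 → N3 — N4:collider[blocks]; N0:fork[blocks] ⇒ blocked
All paths are blocked; N2 ⊥ N3 | {N0, N1} holds.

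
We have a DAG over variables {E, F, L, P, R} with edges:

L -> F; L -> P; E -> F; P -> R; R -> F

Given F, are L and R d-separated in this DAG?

Enumerating the 2 paths from L to R and testing each for blocking by {F}:
  1. L → P → R — P:chain[open] ⇒ active
  2. L → F ← R — F:collider[open] ⇒ active
Since the path L → P → R is active, L and R are not d-separated given {F}.

No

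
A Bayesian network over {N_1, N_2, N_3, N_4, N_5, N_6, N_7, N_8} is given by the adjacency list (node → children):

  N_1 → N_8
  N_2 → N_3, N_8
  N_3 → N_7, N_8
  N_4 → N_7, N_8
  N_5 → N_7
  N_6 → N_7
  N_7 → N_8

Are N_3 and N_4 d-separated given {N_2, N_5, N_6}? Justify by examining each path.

Yes

There are 6 undirected paths between N_3 and N_4; checking each against the conditioning set {N_2, N_5, N_6}:
Path 1: N_3 → N_8 ← N_4
  N_8 is a collider here and neither N_8 nor any of its descendants is conditioned on, so the collider stays closed — the path is blocked at N_8.
Path 2: N_3 → N_8 ← N_7 ← N_4
  N_8 is a collider here and neither N_8 nor any of its descendants is conditioned on, so the collider stays closed — the path is blocked at N_8.
Path 3: N_3 ← N_2 → N_8 ← N_4
  N_2 is a fork here and N_2 is conditioned on, so the path is blocked at N_2.
Path 4: N_3 ← N_2 → N_8 ← N_7 ← N_4
  N_2 is a fork here and N_2 is conditioned on, so the path is blocked at N_2.
Path 5: N_3 → N_7 ← N_4
  N_7 is a collider here and neither N_7 nor any of its descendants is conditioned on, so the collider stays closed — the path is blocked at N_7.
Path 6: N_3 → N_7 → N_8 ← N_4
  N_8 is a collider here and neither N_8 nor any of its descendants is conditioned on, so the collider stays closed — the path is blocked at N_8.
Since every path is blocked, d-separation holds.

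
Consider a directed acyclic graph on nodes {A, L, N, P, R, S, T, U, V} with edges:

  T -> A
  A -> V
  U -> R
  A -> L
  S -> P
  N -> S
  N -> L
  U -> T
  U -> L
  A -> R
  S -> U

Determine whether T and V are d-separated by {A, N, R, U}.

We examine all 4 paths between T and V:
  1. T ← U ← S ← N → L ← A → V — U:chain[blocks]; S:chain[open]; N:fork[blocks]; L:collider[blocks]; A:fork[blocks] ⇒ blocked
  2. T ← U → R ← A → V — U:fork[blocks]; R:collider[open]; A:fork[blocks] ⇒ blocked
  3. T ← U → L ← A → V — U:fork[blocks]; L:collider[blocks]; A:fork[blocks] ⇒ blocked
  4. T → A → V — A:chain[blocks] ⇒ blocked
Since every path is blocked, d-separation holds.

Yes — T and V are d-separated given {A, N, R, U}.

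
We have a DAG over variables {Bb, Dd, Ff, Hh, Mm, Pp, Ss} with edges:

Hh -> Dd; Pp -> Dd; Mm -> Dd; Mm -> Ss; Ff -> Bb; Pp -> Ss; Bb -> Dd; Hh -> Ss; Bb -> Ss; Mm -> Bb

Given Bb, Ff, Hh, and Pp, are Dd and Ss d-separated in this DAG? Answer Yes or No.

We examine all 6 paths between Dd and Ss:
Path 1: Dd ← Hh → Ss
  Hh is a fork here and Hh is conditioned on, so the path is blocked at Hh.
Path 2: Dd ← Pp → Ss
  Pp is a fork here and Pp is conditioned on, so the path is blocked at Pp.
Path 3: Dd ← Bb ← Mm → Ss
  Bb is a chain here and Bb is conditioned on, so the path is blocked at Bb.
Path 4: Dd ← Bb → Ss
  Bb is a fork here and Bb is conditioned on, so the path is blocked at Bb.
Path 5: Dd ← Mm → Bb → Ss
  Bb is a chain here and Bb is conditioned on, so the path is blocked at Bb.
Path 6: Dd ← Mm → Ss
  Mm is a fork and Mm is not conditioned on — no node blocks this path, so it is active.
Because an active path exists, Dd and Ss are not d-separated.

No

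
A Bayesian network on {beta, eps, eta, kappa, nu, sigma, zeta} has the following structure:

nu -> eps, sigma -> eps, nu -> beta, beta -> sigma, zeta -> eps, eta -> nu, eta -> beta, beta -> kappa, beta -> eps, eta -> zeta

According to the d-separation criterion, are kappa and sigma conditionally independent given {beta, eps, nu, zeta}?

Yes

6 paths connect kappa and sigma; each must be blocked for d-separation to hold:
Path 1: kappa ← beta → eps ← sigma
  beta is a fork here and beta is conditioned on, so the path is blocked at beta.
Path 2: kappa ← beta ← nu → eps ← sigma
  beta is a chain here and beta is conditioned on, so the path is blocked at beta.
Path 3: kappa ← beta ← nu ← eta → zeta → eps ← sigma
  beta is a chain here and beta is conditioned on, so the path is blocked at beta.
Path 4: kappa ← beta → sigma
  beta is a fork here and beta is conditioned on, so the path is blocked at beta.
Path 5: kappa ← beta ← eta → nu → eps ← sigma
  beta is a chain here and beta is conditioned on, so the path is blocked at beta.
Path 6: kappa ← beta ← eta → zeta → eps ← sigma
  beta is a chain here and beta is conditioned on, so the path is blocked at beta.
Every path is blocked, so kappa and sigma are d-separated given {beta, eps, nu, zeta}.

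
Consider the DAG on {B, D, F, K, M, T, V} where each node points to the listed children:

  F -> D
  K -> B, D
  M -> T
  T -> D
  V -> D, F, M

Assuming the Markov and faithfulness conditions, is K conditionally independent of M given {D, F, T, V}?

3 paths connect K and M; each must be blocked for d-separation to hold:
Path 1: K → D ← F ← V → M
  F is a chain here and F is conditioned on, so the path is blocked at F.
Path 2: K → D ← V → M
  V is a fork here and V is conditioned on, so the path is blocked at V.
Path 3: K → D ← T ← M
  T is a chain here and T is conditioned on, so the path is blocked at T.
Since every path is blocked, d-separation holds.

Yes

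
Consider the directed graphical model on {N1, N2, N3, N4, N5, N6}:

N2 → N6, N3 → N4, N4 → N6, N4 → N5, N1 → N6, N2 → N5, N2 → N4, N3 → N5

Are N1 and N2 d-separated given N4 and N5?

There are 4 undirected paths between N1 and N2; checking each against the conditioning set {N4, N5}:
Path 1: N1 → N6 ← N4 ← N3 → N5 ← N2
  N6 is a collider here and neither N6 nor any of its descendants is conditioned on, so the collider stays closed — the path is blocked at N6.
Path 2: N1 → N6 ← N4 → N5 ← N2
  N6 is a collider here and neither N6 nor any of its descendants is conditioned on, so the collider stays closed — the path is blocked at N6.
Path 3: N1 → N6 ← N4 ← N2
  N6 is a collider here and neither N6 nor any of its descendants is conditioned on, so the collider stays closed — the path is blocked at N6.
Path 4: N1 → N6 ← N2
  N6 is a collider here and neither N6 nor any of its descendants is conditioned on, so the collider stays closed — the path is blocked at N6.
Every path is blocked, so N1 and N2 are d-separated given {N4, N5}.

Yes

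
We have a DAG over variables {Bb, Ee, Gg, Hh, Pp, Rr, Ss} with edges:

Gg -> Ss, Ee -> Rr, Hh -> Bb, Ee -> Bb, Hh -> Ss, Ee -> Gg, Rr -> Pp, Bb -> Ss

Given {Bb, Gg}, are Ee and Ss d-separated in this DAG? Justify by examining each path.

No

There are 3 undirected paths between Ee and Ss; checking each against the conditioning set {Bb, Gg}:
Path 1: Ee → Gg → Ss
  Gg is a chain here and Gg is conditioned on, so the path is blocked at Gg.
Path 2: Ee → Bb ← Hh → Ss
  Bb is a collider and Bb is conditioned on, which opens it; Hh is a fork and Hh is not conditioned on — no node blocks this path, so it is active.
Path 3: Ee → Bb → Ss
  Bb is a chain here and Bb is conditioned on, so the path is blocked at Bb.
Since the path Ee → Bb ← Hh → Ss is active, Ee and Ss are not d-separated given {Bb, Gg}.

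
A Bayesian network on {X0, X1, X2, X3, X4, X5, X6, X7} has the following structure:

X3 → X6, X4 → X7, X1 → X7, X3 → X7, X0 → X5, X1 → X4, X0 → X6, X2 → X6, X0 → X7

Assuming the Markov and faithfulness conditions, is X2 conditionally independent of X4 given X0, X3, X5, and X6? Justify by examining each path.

There are 4 undirected paths between X2 and X4; checking each against the conditioning set {X0, X3, X5, X6}:
Path 1: X2 → X6 ← X3 → X7 ← X4
  X3 is a fork here and X3 is conditioned on, so the path is blocked at X3.
Path 2: X2 → X6 ← X3 → X7 ← X1 → X4
  X3 is a fork here and X3 is conditioned on, so the path is blocked at X3.
Path 3: X2 → X6 ← X0 → X7 ← X4
  X0 is a fork here and X0 is conditioned on, so the path is blocked at X0.
Path 4: X2 → X6 ← X0 → X7 ← X1 → X4
  X0 is a fork here and X0 is conditioned on, so the path is blocked at X0.
Every path is blocked, so X2 and X4 are d-separated given {X0, X3, X5, X6}.

Yes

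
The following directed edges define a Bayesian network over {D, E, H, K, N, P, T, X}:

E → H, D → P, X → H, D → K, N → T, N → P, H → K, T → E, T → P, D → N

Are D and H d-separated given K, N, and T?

5 paths connect D and H; each must be blocked for d-separation to hold:
Path 1: D → P ← N → T → E → H
  P is a collider here and neither P nor any of its descendants is conditioned on, so the collider stays closed — the path is blocked at P.
Path 2: D → P ← T → E → H
  P is a collider here and neither P nor any of its descendants is conditioned on, so the collider stays closed — the path is blocked at P.
Path 3: D → K ← H
  K is a collider and K is conditioned on, which opens it — no node blocks this path, so it is active.
Path 4: D → N → P ← T → E → H
  N is a chain here and N is conditioned on, so the path is blocked at N.
Path 5: D → N → T → E → H
  N is a chain here and N is conditioned on, so the path is blocked at N.
Because an active path exists, D and H are not d-separated.

No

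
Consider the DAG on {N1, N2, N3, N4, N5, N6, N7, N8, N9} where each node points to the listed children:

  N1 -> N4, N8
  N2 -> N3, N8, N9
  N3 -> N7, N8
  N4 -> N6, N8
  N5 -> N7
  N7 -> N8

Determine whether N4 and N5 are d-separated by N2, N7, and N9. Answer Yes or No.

Yes

Enumerating the 6 paths from N4 to N5 and testing each for blocking by {N2, N7, N9}:
Path 1: N4 ← N1 → N8 ← N3 → N7 ← N5
  N8 is a collider here and neither N8 nor any of its descendants is conditioned on, so the collider stays closed — the path is blocked at N8.
Path 2: N4 ← N1 → N8 ← N2 → N3 → N7 ← N5
  N8 is a collider here and neither N8 nor any of its descendants is conditioned on, so the collider stays closed — the path is blocked at N8.
Path 3: N4 ← N1 → N8 ← N7 ← N5
  N8 is a collider here and neither N8 nor any of its descendants is conditioned on, so the collider stays closed — the path is blocked at N8.
Path 4: N4 → N8 ← N3 → N7 ← N5
  N8 is a collider here and neither N8 nor any of its descendants is conditioned on, so the collider stays closed — the path is blocked at N8.
Path 5: N4 → N8 ← N2 → N3 → N7 ← N5
  N8 is a collider here and neither N8 nor any of its descendants is conditioned on, so the collider stays closed — the path is blocked at N8.
Path 6: N4 → N8 ← N7 ← N5
  N8 is a collider here and neither N8 nor any of its descendants is conditioned on, so the collider stays closed — the path is blocked at N8.
All paths are blocked; N4 ⊥ N5 | {N2, N7, N9} holds.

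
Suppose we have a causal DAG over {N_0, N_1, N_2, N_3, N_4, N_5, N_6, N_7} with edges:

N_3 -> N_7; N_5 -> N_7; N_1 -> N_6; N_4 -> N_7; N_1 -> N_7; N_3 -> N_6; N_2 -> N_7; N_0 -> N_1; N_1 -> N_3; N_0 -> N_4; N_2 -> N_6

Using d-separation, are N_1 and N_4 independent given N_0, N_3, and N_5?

Yes

6 paths connect N_1 and N_4; each must be blocked for d-separation to hold:
  1. N_1 → N_7 ← N_4 — N_7:collider[blocks] ⇒ blocked
  2. N_1 → N_3 → N_7 ← N_4 — N_3:chain[blocks]; N_7:collider[blocks] ⇒ blocked
  3. N_1 → N_3 → N_6 ← N_2 → N_7 ← N_4 — N_3:chain[blocks]; N_6:collider[blocks]; N_2:fork[open]; N_7:collider[blocks] ⇒ blocked
  4. N_1 → N_6 ← N_2 → N_7 ← N_4 — N_6:collider[blocks]; N_2:fork[open]; N_7:collider[blocks] ⇒ blocked
  5. N_1 → N_6 ← N_3 → N_7 ← N_4 — N_6:collider[blocks]; N_3:fork[blocks]; N_7:collider[blocks] ⇒ blocked
  6. N_1 ← N_0 → N_4 — N_0:fork[blocks] ⇒ blocked
All paths are blocked; N_1 ⊥ N_4 | {N_0, N_3, N_5} holds.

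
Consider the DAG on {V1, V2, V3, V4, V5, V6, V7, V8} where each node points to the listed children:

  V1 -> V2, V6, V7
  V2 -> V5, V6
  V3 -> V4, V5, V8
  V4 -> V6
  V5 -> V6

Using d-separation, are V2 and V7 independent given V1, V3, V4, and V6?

Yes — V2 and V7 are d-separated given {V1, V3, V4, V6}.

There are 4 undirected paths between V2 and V7; checking each against the conditioning set {V1, V3, V4, V6}:
  1. V2 ← V1 → V7 — V1:fork[blocks] ⇒ blocked
  2. V2 → V6 ← V1 → V7 — V6:collider[open]; V1:fork[blocks] ⇒ blocked
  3. V2 → V5 ← V3 → V4 → V6 ← V1 → V7 — V5:collider[open]; V3:fork[blocks]; V4:chain[blocks]; V6:collider[open]; V1:fork[blocks] ⇒ blocked
  4. V2 → V5 → V6 ← V1 → V7 — V5:chain[open]; V6:collider[open]; V1:fork[blocks] ⇒ blocked
Every path is blocked, so V2 and V7 are d-separated given {V1, V3, V4, V6}.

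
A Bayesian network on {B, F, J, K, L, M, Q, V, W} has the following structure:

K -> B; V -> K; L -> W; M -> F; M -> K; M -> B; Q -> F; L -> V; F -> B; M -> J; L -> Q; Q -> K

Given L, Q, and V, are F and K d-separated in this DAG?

We examine all 6 paths between F and K:
  1. F ← M → K — M:fork[open] ⇒ active
  2. F ← M → B ← K — M:fork[open]; B:collider[blocks] ⇒ blocked
  3. F ← Q ← L → V → K — Q:chain[blocks]; L:fork[blocks]; V:chain[blocks] ⇒ blocked
  4. F ← Q → K — Q:fork[blocks] ⇒ blocked
  5. F → B ← M → K — B:collider[blocks]; M:fork[open] ⇒ blocked
  6. F → B ← K — B:collider[blocks] ⇒ blocked
Since the path F ← M → K is active, F and K are not d-separated given {L, Q, V}.

No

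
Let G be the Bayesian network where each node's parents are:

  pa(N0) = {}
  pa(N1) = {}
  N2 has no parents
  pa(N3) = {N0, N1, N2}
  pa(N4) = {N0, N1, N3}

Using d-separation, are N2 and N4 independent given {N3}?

3 paths connect N2 and N4; each must be blocked for d-separation to hold:
  1. N2 → N3 ← N0 → N4 — N3:collider[open]; N0:fork[open] ⇒ active
  2. N2 → N3 ← N1 → N4 — N3:collider[open]; N1:fork[open] ⇒ active
  3. N2 → N3 → N4 — N3:chain[blocks] ⇒ blocked
Because an active path exists, N2 and N4 are not d-separated.

No — N2 and N4 are not d-separated given {N3}.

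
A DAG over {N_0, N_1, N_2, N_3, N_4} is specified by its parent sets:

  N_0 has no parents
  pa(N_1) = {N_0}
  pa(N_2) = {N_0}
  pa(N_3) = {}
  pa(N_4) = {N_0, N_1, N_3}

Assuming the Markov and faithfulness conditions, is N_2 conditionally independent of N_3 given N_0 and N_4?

2 paths connect N_2 and N_3; each must be blocked for d-separation to hold:
  1. N_2 ← N_0 → N_1 → N_4 ← N_3 — N_0:fork[blocks]; N_1:chain[open]; N_4:collider[open] ⇒ blocked
  2. N_2 ← N_0 → N_4 ← N_3 — N_0:fork[blocks]; N_4:collider[open] ⇒ blocked
All paths are blocked; N_2 ⊥ N_3 | {N_0, N_4} holds.

Yes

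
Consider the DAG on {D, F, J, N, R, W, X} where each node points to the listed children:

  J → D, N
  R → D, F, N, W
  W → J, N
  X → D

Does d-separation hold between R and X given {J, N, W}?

Yes — R and X are d-separated given {J, N, W}.

Enumerating the 5 paths from R to X and testing each for blocking by {J, N, W}:
  1. R → D ← X — D:collider[blocks] ⇒ blocked
  2. R → N ← J → D ← X — N:collider[open]; J:fork[blocks]; D:collider[blocks] ⇒ blocked
  3. R → N ← W → J → D ← X — N:collider[open]; W:fork[blocks]; J:chain[blocks]; D:collider[blocks] ⇒ blocked
  4. R → W → N ← J → D ← X — W:chain[blocks]; N:collider[open]; J:fork[blocks]; D:collider[blocks] ⇒ blocked
  5. R → W → J → D ← X — W:chain[blocks]; J:chain[blocks]; D:collider[blocks] ⇒ blocked
Every path is blocked, so R and X are d-separated given {J, N, W}.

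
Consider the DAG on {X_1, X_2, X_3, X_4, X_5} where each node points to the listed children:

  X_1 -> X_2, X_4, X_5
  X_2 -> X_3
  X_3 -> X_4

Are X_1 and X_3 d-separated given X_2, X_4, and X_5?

We examine all 2 paths between X_1 and X_3:
  1. X_1 → X_4 ← X_3 — X_4:collider[open] ⇒ active
  2. X_1 → X_2 → X_3 — X_2:chain[blocks] ⇒ blocked
Because an active path exists, X_1 and X_3 are not d-separated.

No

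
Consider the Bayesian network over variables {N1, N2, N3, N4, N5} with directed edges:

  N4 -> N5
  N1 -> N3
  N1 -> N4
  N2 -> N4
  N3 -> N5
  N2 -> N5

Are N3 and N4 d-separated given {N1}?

Yes

We examine all 3 paths between N3 and N4:
Path 1: N3 → N5 ← N4
  N5 is a collider here and neither N5 nor any of its descendants is conditioned on, so the collider stays closed — the path is blocked at N5.
Path 2: N3 → N5 ← N2 → N4
  N5 is a collider here and neither N5 nor any of its descendants is conditioned on, so the collider stays closed — the path is blocked at N5.
Path 3: N3 ← N1 → N4
  N1 is a fork here and N1 is conditioned on, so the path is blocked at N1.
Since every path is blocked, d-separation holds.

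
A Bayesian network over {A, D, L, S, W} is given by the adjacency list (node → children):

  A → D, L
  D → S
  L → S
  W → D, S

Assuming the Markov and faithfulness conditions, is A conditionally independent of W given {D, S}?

4 paths connect A and W; each must be blocked for d-separation to hold:
Path 1: A → L → S ← W
  L is a chain and L is not conditioned on; S is a collider and S is conditioned on, which opens it — no node blocks this path, so it is active.
Path 2: A → L → S ← D ← W
  D is a chain here and D is conditioned on, so the path is blocked at D.
Path 3: A → D ← W
  D is a collider and D is conditioned on, which opens it — no node blocks this path, so it is active.
Path 4: A → D → S ← W
  D is a chain here and D is conditioned on, so the path is blocked at D.
Because an active path exists, A and W are not d-separated.

No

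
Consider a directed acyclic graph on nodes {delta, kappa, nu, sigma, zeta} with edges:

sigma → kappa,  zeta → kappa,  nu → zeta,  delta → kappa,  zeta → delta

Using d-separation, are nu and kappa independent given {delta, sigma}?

No — nu and kappa are not d-separated given {delta, sigma}.

2 paths connect nu and kappa; each must be blocked for d-separation to hold:
Path 1: nu → zeta → delta → kappa
  delta is a chain here and delta is conditioned on, so the path is blocked at delta.
Path 2: nu → zeta → kappa
  zeta is a chain and zeta is not conditioned on — no node blocks this path, so it is active.
Because an active path exists, nu and kappa are not d-separated.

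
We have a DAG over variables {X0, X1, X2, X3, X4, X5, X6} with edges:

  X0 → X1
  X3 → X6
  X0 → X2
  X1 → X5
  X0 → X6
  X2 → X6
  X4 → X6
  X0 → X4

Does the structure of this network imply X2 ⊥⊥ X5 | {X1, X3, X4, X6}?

Yes — X2 and X5 are d-separated given {X1, X3, X4, X6}.

Enumerating the 3 paths from X2 to X5 and testing each for blocking by {X1, X3, X4, X6}:
Path 1: X2 ← X0 → X1 → X5
  X1 is a chain here and X1 is conditioned on, so the path is blocked at X1.
Path 2: X2 → X6 ← X4 ← X0 → X1 → X5
  X4 is a chain here and X4 is conditioned on, so the path is blocked at X4.
Path 3: X2 → X6 ← X0 → X1 → X5
  X1 is a chain here and X1 is conditioned on, so the path is blocked at X1.
Since every path is blocked, d-separation holds.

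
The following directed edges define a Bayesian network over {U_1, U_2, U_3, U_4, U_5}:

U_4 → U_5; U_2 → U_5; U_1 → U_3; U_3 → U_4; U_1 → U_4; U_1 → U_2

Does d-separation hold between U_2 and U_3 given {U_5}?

No — U_2 and U_3 are not d-separated given {U_5}.

4 paths connect U_2 and U_3; each must be blocked for d-separation to hold:
Path 1: U_2 ← U_1 → U_3
  U_1 is a fork and U_1 is not conditioned on — no node blocks this path, so it is active.
Path 2: U_2 ← U_1 → U_4 ← U_3
  U_1 is a fork and U_1 is not conditioned on; U_4 is a collider and its descendant U_5 is conditioned on, which opens it — no node blocks this path, so it is active.
Path 3: U_2 → U_5 ← U_4 ← U_3
  U_5 is a collider and U_5 is conditioned on, which opens it; U_4 is a chain and U_4 is not conditioned on — no node blocks this path, so it is active.
Path 4: U_2 → U_5 ← U_4 ← U_1 → U_3
  U_5 is a collider and U_5 is conditioned on, which opens it; U_4 is a chain and U_4 is not conditioned on; U_1 is a fork and U_1 is not conditioned on — no node blocks this path, so it is active.
Because an active path exists, U_2 and U_3 are not d-separated.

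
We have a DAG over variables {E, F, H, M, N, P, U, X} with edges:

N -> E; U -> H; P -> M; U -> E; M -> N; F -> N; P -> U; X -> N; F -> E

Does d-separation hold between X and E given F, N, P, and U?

Yes — X and E are d-separated given {F, N, P, U}.

3 paths connect X and E; each must be blocked for d-separation to hold:
  1. X → N → E — N:chain[blocks] ⇒ blocked
  2. X → N ← F → E — N:collider[open]; F:fork[blocks] ⇒ blocked
  3. X → N ← M ← P → U → E — N:collider[open]; M:chain[open]; P:fork[blocks]; U:chain[blocks] ⇒ blocked
Since every path is blocked, d-separation holds.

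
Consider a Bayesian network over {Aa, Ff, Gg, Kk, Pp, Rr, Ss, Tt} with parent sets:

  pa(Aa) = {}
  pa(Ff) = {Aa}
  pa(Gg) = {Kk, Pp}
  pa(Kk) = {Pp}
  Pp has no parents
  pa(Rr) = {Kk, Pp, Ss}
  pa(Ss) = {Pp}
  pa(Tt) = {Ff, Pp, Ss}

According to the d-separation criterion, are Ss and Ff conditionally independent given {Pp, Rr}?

Yes

There are 5 undirected paths between Ss and Ff; checking each against the conditioning set {Pp, Rr}:
  1. Ss → Tt ← Ff — Tt:collider[blocks] ⇒ blocked
  2. Ss → Rr ← Kk → Gg ← Pp → Tt ← Ff — Rr:collider[open]; Kk:fork[open]; Gg:collider[blocks]; Pp:fork[blocks]; Tt:collider[blocks] ⇒ blocked
  3. Ss → Rr ← Kk ← Pp → Tt ← Ff — Rr:collider[open]; Kk:chain[open]; Pp:fork[blocks]; Tt:collider[blocks] ⇒ blocked
  4. Ss → Rr ← Pp → Tt ← Ff — Rr:collider[open]; Pp:fork[blocks]; Tt:collider[blocks] ⇒ blocked
  5. Ss ← Pp → Tt ← Ff — Pp:fork[blocks]; Tt:collider[blocks] ⇒ blocked
All paths are blocked; Ss ⊥ Ff | {Pp, Rr} holds.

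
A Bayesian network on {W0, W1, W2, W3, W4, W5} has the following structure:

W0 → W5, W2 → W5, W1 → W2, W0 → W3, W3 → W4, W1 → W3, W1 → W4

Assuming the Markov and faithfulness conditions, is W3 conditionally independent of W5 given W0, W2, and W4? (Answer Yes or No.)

Yes

3 paths connect W3 and W5; each must be blocked for d-separation to hold:
Path 1: W3 → W4 ← W1 → W2 → W5
  W2 is a chain here and W2 is conditioned on, so the path is blocked at W2.
Path 2: W3 ← W0 → W5
  W0 is a fork here and W0 is conditioned on, so the path is blocked at W0.
Path 3: W3 ← W1 → W2 → W5
  W2 is a chain here and W2 is conditioned on, so the path is blocked at W2.
All paths are blocked; W3 ⊥ W5 | {W0, W2, W4} holds.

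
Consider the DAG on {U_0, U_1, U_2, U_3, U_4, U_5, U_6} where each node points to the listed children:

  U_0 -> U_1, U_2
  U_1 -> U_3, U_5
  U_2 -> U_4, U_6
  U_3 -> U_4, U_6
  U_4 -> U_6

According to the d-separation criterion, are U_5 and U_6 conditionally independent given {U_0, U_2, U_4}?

No

Enumerating the 6 paths from U_5 to U_6 and testing each for blocking by {U_0, U_2, U_4}:
Path 1: U_5 ← U_1 → U_3 → U_6
  U_1 is a fork and U_1 is not conditioned on; U_3 is a chain and U_3 is not conditioned on — no node blocks this path, so it is active.
Path 2: U_5 ← U_1 → U_3 → U_4 → U_6
  U_4 is a chain here and U_4 is conditioned on, so the path is blocked at U_4.
Path 3: U_5 ← U_1 → U_3 → U_4 ← U_2 → U_6
  U_2 is a fork here and U_2 is conditioned on, so the path is blocked at U_2.
Path 4: U_5 ← U_1 ← U_0 → U_2 → U_6
  U_0 is a fork here and U_0 is conditioned on, so the path is blocked at U_0.
Path 5: U_5 ← U_1 ← U_0 → U_2 → U_4 → U_6
  U_0 is a fork here and U_0 is conditioned on, so the path is blocked at U_0.
Path 6: U_5 ← U_1 ← U_0 → U_2 → U_4 ← U_3 → U_6
  U_0 is a fork here and U_0 is conditioned on, so the path is blocked at U_0.
Since the path U_5 ← U_1 → U_3 → U_6 is active, U_5 and U_6 are not d-separated given {U_0, U_2, U_4}.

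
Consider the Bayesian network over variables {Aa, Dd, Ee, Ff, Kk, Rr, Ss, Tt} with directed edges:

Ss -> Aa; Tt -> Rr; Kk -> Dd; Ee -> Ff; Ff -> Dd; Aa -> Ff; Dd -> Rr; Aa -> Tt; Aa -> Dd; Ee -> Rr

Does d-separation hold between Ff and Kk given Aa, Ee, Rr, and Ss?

There are 5 undirected paths between Ff and Kk; checking each against the conditioning set {Aa, Ee, Rr, Ss}:
Path 1: Ff → Dd ← Kk
  Dd is a collider and its descendant Rr is conditioned on, which opens it — no node blocks this path, so it is active.
Path 2: Ff ← Aa → Dd ← Kk
  Aa is a fork here and Aa is conditioned on, so the path is blocked at Aa.
Path 3: Ff ← Aa → Tt → Rr ← Dd ← Kk
  Aa is a fork here and Aa is conditioned on, so the path is blocked at Aa.
Path 4: Ff ← Ee → Rr ← Dd ← Kk
  Ee is a fork here and Ee is conditioned on, so the path is blocked at Ee.
Path 5: Ff ← Ee → Rr ← Tt ← Aa → Dd ← Kk
  Ee is a fork here and Ee is conditioned on, so the path is blocked at Ee.
At least one path is unblocked, so d-separation fails.

No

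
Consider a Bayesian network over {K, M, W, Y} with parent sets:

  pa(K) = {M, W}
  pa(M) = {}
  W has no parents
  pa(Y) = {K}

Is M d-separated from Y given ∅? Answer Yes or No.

Only one path connects M and Y:
  1. M → K → Y — K:chain[open] ⇒ active
At least one path is unblocked, so d-separation fails.

No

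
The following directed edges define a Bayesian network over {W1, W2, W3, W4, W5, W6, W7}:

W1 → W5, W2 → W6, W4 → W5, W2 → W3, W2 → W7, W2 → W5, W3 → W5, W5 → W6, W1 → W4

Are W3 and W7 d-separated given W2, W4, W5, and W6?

We examine all 3 paths between W3 and W7:
Path 1: W3 ← W2 → W7
  W2 is a fork here and W2 is conditioned on, so the path is blocked at W2.
Path 2: W3 → W5 ← W2 → W7
  W2 is a fork here and W2 is conditioned on, so the path is blocked at W2.
Path 3: W3 → W5 → W6 ← W2 → W7
  W5 is a chain here and W5 is conditioned on, so the path is blocked at W5.
Every path is blocked, so W3 and W7 are d-separated given {W2, W4, W5, W6}.

Yes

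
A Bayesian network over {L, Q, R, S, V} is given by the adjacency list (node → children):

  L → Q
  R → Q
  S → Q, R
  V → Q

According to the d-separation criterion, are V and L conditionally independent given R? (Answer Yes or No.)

Yes

There is one path between V and L:
Path 1: V → Q ← L
  Q is a collider here and neither Q nor any of its descendants is conditioned on, so the collider stays closed — the path is blocked at Q.
All paths are blocked; V ⊥ L | {R} holds.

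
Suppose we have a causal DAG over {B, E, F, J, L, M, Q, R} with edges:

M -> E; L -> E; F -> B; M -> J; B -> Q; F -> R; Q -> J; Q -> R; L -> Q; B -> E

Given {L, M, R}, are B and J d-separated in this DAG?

6 paths connect B and J; each must be blocked for d-separation to hold:
Path 1: B ← F → R ← Q ← L → E ← M → J
  L is a fork here and L is conditioned on, so the path is blocked at L.
Path 2: B ← F → R ← Q → J
  F is a fork and F is not conditioned on; R is a collider and R is conditioned on, which opens it; Q is a fork and Q is not conditioned on — no node blocks this path, so it is active.
Path 3: B → Q ← L → E ← M → J
  L is a fork here and L is conditioned on, so the path is blocked at L.
Path 4: B → Q → J
  Q is a chain and Q is not conditioned on — no node blocks this path, so it is active.
Path 5: B → E ← L → Q → J
  E is a collider here and neither E nor any of its descendants is conditioned on, so the collider stays closed — the path is blocked at E.
Path 6: B → E ← M → J
  E is a collider here and neither E nor any of its descendants is conditioned on, so the collider stays closed — the path is blocked at E.
Since the path B ← F → R ← Q → J is active, B and J are not d-separated given {L, M, R}.

No — B and J are not d-separated given {L, M, R}.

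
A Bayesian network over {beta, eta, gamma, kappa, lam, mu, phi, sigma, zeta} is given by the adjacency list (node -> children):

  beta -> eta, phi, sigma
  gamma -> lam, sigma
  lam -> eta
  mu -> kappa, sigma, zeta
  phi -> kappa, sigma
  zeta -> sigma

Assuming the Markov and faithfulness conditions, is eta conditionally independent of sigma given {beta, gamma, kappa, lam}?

There are 5 undirected paths between eta and sigma; checking each against the conditioning set {beta, gamma, kappa, lam}:
Path 1: eta ← beta → phi → kappa ← mu → zeta → sigma
  beta is a fork here and beta is conditioned on, so the path is blocked at beta.
Path 2: eta ← beta → phi → kappa ← mu → sigma
  beta is a fork here and beta is conditioned on, so the path is blocked at beta.
Path 3: eta ← beta → phi → sigma
  beta is a fork here and beta is conditioned on, so the path is blocked at beta.
Path 4: eta ← beta → sigma
  beta is a fork here and beta is conditioned on, so the path is blocked at beta.
Path 5: eta ← lam ← gamma → sigma
  lam is a chain here and lam is conditioned on, so the path is blocked at lam.
Every path is blocked, so eta and sigma are d-separated given {beta, gamma, kappa, lam}.

Yes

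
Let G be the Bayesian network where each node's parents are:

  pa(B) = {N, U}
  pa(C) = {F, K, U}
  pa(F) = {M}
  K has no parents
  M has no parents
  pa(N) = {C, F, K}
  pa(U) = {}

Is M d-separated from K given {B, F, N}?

Yes — M and K are d-separated given {B, F, N}.

Enumerating the 6 paths from M to K and testing each for blocking by {B, F, N}:
Path 1: M → F → C ← K
  F is a chain here and F is conditioned on, so the path is blocked at F.
Path 2: M → F → C ← U → B ← N ← K
  F is a chain here and F is conditioned on, so the path is blocked at F.
Path 3: M → F → C → N ← K
  F is a chain here and F is conditioned on, so the path is blocked at F.
Path 4: M → F → N ← C ← K
  F is a chain here and F is conditioned on, so the path is blocked at F.
Path 5: M → F → N → B ← U → C ← K
  F is a chain here and F is conditioned on, so the path is blocked at F.
Path 6: M → F → N ← K
  F is a chain here and F is conditioned on, so the path is blocked at F.
All paths are blocked; M ⊥ K | {B, F, N} holds.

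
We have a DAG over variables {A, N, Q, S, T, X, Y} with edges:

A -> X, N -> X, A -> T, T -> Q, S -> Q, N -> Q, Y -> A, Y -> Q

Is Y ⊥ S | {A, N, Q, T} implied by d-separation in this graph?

No — Y and S are not d-separated given {A, N, Q, T}.

3 paths connect Y and S; each must be blocked for d-separation to hold:
  1. Y → A → X ← N → Q ← S — A:chain[blocks]; X:collider[blocks]; N:fork[blocks]; Q:collider[open] ⇒ blocked
  2. Y → A → T → Q ← S — A:chain[blocks]; T:chain[blocks]; Q:collider[open] ⇒ blocked
  3. Y → Q ← S — Q:collider[open] ⇒ active
Since the path Y → Q ← S is active, Y and S are not d-separated given {A, N, Q, T}.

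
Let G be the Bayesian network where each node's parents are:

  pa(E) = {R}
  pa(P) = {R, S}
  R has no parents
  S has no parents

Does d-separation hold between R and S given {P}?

No

The only undirected path from R to S is:
  1. R → P ← S — P:collider[open] ⇒ active
Because an active path exists, R and S are not d-separated.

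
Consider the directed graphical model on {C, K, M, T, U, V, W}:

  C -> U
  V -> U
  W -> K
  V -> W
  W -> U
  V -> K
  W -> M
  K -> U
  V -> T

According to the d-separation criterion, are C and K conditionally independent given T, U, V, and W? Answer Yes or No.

There are 5 undirected paths between C and K; checking each against the conditioning set {T, U, V, W}:
Path 1: C → U ← V → K
  V is a fork here and V is conditioned on, so the path is blocked at V.
Path 2: C → U ← V → W → K
  V is a fork here and V is conditioned on, so the path is blocked at V.
Path 3: C → U ← K
  U is a collider and U is conditioned on, which opens it — no node blocks this path, so it is active.
Path 4: C → U ← W ← V → K
  W is a chain here and W is conditioned on, so the path is blocked at W.
Path 5: C → U ← W → K
  W is a fork here and W is conditioned on, so the path is blocked at W.
Since the path C → U ← K is active, C and K are not d-separated given {T, U, V, W}.

No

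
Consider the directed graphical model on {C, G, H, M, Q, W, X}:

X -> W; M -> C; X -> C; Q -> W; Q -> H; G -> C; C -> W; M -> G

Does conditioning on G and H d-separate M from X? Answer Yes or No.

Enumerating the 4 paths from M to X and testing each for blocking by {G, H}:
Path 1: M → C ← X
  C is a collider here and neither C nor any of its descendants is conditioned on, so the collider stays closed — the path is blocked at C.
Path 2: M → C → W ← X
  W is a collider here and neither W nor any of its descendants is conditioned on, so the collider stays closed — the path is blocked at W.
Path 3: M → G → C ← X
  G is a chain here and G is conditioned on, so the path is blocked at G.
Path 4: M → G → C → W ← X
  G is a chain here and G is conditioned on, so the path is blocked at G.
Since every path is blocked, d-separation holds.

Yes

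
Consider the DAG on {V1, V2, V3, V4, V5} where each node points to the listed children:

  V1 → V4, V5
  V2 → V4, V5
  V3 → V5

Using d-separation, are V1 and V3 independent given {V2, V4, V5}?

No

2 paths connect V1 and V3; each must be blocked for d-separation to hold:
Path 1: V1 → V4 ← V2 → V5 ← V3
  V2 is a fork here and V2 is conditioned on, so the path is blocked at V2.
Path 2: V1 → V5 ← V3
  V5 is a collider and V5 is conditioned on, which opens it — no node blocks this path, so it is active.
Since the path V1 → V5 ← V3 is active, V1 and V3 are not d-separated given {V2, V4, V5}.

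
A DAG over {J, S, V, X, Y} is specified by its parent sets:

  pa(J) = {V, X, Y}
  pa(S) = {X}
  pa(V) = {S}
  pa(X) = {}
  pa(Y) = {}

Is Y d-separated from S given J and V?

No

Enumerating the 2 paths from Y to S and testing each for blocking by {J, V}:
  1. Y → J ← V ← S — J:collider[open]; V:chain[blocks] ⇒ blocked
  2. Y → J ← X → S — J:collider[open]; X:fork[open] ⇒ active
At least one path is unblocked, so d-separation fails.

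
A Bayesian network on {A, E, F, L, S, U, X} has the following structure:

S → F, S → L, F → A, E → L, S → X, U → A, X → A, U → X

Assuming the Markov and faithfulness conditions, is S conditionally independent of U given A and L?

No

Enumerating the 4 paths from S to U and testing each for blocking by {A, L}:
  1. S → F → A ← U — F:chain[open]; A:collider[open] ⇒ active
  2. S → F → A ← X ← U — F:chain[open]; A:collider[open]; X:chain[open] ⇒ active
  3. S → X ← U — X:collider[open] ⇒ active
  4. S → X → A ← U — X:chain[open]; A:collider[open] ⇒ active
At least one path is unblocked, so d-separation fails.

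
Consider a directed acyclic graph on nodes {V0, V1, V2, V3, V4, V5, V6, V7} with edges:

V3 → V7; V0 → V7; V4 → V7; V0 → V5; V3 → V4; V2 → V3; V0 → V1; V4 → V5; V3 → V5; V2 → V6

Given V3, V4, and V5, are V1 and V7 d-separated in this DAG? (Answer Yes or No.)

5 paths connect V1 and V7; each must be blocked for d-separation to hold:
Path 1: V1 ← V0 → V7
  V0 is a fork and V0 is not conditioned on — no node blocks this path, so it is active.
Path 2: V1 ← V0 → V5 ← V4 ← V3 → V7
  V4 is a chain here and V4 is conditioned on, so the path is blocked at V4.
Path 3: V1 ← V0 → V5 ← V4 → V7
  V4 is a fork here and V4 is conditioned on, so the path is blocked at V4.
Path 4: V1 ← V0 → V5 ← V3 → V4 → V7
  V3 is a fork here and V3 is conditioned on, so the path is blocked at V3.
Path 5: V1 ← V0 → V5 ← V3 → V7
  V3 is a fork here and V3 is conditioned on, so the path is blocked at V3.
At least one path is unblocked, so d-separation fails.

No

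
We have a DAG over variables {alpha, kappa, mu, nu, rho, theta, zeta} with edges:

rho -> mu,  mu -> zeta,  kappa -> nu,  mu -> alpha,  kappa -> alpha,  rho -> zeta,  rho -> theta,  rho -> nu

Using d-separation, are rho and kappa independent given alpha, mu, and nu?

We examine all 3 paths between rho and kappa:
  1. rho → mu → alpha ← kappa — mu:chain[blocks]; alpha:collider[open] ⇒ blocked
  2. rho → zeta ← mu → alpha ← kappa — zeta:collider[blocks]; mu:fork[blocks]; alpha:collider[open] ⇒ blocked
  3. rho → nu ← kappa — nu:collider[open] ⇒ active
Because an active path exists, rho and kappa are not d-separated.

No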